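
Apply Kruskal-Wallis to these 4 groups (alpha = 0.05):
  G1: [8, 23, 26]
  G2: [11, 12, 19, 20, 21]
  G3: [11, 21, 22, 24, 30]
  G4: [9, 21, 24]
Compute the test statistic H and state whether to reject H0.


Step 1: Combine all N = 16 observations and assign midranks.
sorted (value, group, rank): (8,G1,1), (9,G4,2), (11,G2,3.5), (11,G3,3.5), (12,G2,5), (19,G2,6), (20,G2,7), (21,G2,9), (21,G3,9), (21,G4,9), (22,G3,11), (23,G1,12), (24,G3,13.5), (24,G4,13.5), (26,G1,15), (30,G3,16)
Step 2: Sum ranks within each group.
R_1 = 28 (n_1 = 3)
R_2 = 30.5 (n_2 = 5)
R_3 = 53 (n_3 = 5)
R_4 = 24.5 (n_4 = 3)
Step 3: H = 12/(N(N+1)) * sum(R_i^2/n_i) - 3(N+1)
     = 12/(16*17) * (28^2/3 + 30.5^2/5 + 53^2/5 + 24.5^2/3) - 3*17
     = 0.044118 * 1209.27 - 51
     = 2.350000.
Step 4: Ties present; correction factor C = 1 - 36/(16^3 - 16) = 0.991176. Corrected H = 2.350000 / 0.991176 = 2.370920.
Step 5: Under H0, H ~ chi^2(3); p-value = 0.499071.
Step 6: alpha = 0.05. fail to reject H0.

H = 2.3709, df = 3, p = 0.499071, fail to reject H0.


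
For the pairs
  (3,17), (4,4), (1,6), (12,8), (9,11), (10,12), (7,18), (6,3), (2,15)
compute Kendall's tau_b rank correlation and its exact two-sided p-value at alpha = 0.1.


Step 1: Enumerate the 36 unordered pairs (i,j) with i<j and classify each by sign(x_j-x_i) * sign(y_j-y_i).
  (1,2):dx=+1,dy=-13->D; (1,3):dx=-2,dy=-11->C; (1,4):dx=+9,dy=-9->D; (1,5):dx=+6,dy=-6->D
  (1,6):dx=+7,dy=-5->D; (1,7):dx=+4,dy=+1->C; (1,8):dx=+3,dy=-14->D; (1,9):dx=-1,dy=-2->C
  (2,3):dx=-3,dy=+2->D; (2,4):dx=+8,dy=+4->C; (2,5):dx=+5,dy=+7->C; (2,6):dx=+6,dy=+8->C
  (2,7):dx=+3,dy=+14->C; (2,8):dx=+2,dy=-1->D; (2,9):dx=-2,dy=+11->D; (3,4):dx=+11,dy=+2->C
  (3,5):dx=+8,dy=+5->C; (3,6):dx=+9,dy=+6->C; (3,7):dx=+6,dy=+12->C; (3,8):dx=+5,dy=-3->D
  (3,9):dx=+1,dy=+9->C; (4,5):dx=-3,dy=+3->D; (4,6):dx=-2,dy=+4->D; (4,7):dx=-5,dy=+10->D
  (4,8):dx=-6,dy=-5->C; (4,9):dx=-10,dy=+7->D; (5,6):dx=+1,dy=+1->C; (5,7):dx=-2,dy=+7->D
  (5,8):dx=-3,dy=-8->C; (5,9):dx=-7,dy=+4->D; (6,7):dx=-3,dy=+6->D; (6,8):dx=-4,dy=-9->C
  (6,9):dx=-8,dy=+3->D; (7,8):dx=-1,dy=-15->C; (7,9):dx=-5,dy=-3->C; (8,9):dx=-4,dy=+12->D
Step 2: C = 18, D = 18, total pairs = 36.
Step 3: tau = (C - D)/(n(n-1)/2) = (18 - 18)/36 = 0.000000.
Step 4: Exact two-sided p-value (enumerate n! = 362880 permutations of y under H0): p = 1.000000.
Step 5: alpha = 0.1. fail to reject H0.

tau_b = 0.0000 (C=18, D=18), p = 1.000000, fail to reject H0.


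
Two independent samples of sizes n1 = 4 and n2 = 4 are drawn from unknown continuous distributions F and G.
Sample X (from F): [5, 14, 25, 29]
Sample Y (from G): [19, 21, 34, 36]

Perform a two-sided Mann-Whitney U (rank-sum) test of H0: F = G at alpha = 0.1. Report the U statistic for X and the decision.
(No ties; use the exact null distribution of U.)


Step 1: Combine and sort all 8 observations; assign midranks.
sorted (value, group): (5,X), (14,X), (19,Y), (21,Y), (25,X), (29,X), (34,Y), (36,Y)
ranks: 5->1, 14->2, 19->3, 21->4, 25->5, 29->6, 34->7, 36->8
Step 2: Rank sum for X: R1 = 1 + 2 + 5 + 6 = 14.
Step 3: U_X = R1 - n1(n1+1)/2 = 14 - 4*5/2 = 14 - 10 = 4.
       U_Y = n1*n2 - U_X = 16 - 4 = 12.
Step 4: No ties, so the exact null distribution of U (based on enumerating the C(8,4) = 70 equally likely rank assignments) gives the two-sided p-value.
Step 5: p-value = 0.342857; compare to alpha = 0.1. fail to reject H0.

U_X = 4, p = 0.342857, fail to reject H0 at alpha = 0.1.


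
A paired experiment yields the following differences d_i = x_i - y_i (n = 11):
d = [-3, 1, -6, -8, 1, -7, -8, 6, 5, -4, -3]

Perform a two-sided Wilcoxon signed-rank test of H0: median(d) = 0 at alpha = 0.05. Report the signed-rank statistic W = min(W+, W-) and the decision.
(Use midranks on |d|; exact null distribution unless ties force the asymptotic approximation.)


Step 1: Drop any zero differences (none here) and take |d_i|.
|d| = [3, 1, 6, 8, 1, 7, 8, 6, 5, 4, 3]
Step 2: Midrank |d_i| (ties get averaged ranks).
ranks: |3|->3.5, |1|->1.5, |6|->7.5, |8|->10.5, |1|->1.5, |7|->9, |8|->10.5, |6|->7.5, |5|->6, |4|->5, |3|->3.5
Step 3: Attach original signs; sum ranks with positive sign and with negative sign.
W+ = 1.5 + 1.5 + 7.5 + 6 = 16.5
W- = 3.5 + 7.5 + 10.5 + 9 + 10.5 + 5 + 3.5 = 49.5
(Check: W+ + W- = 66 should equal n(n+1)/2 = 66.)
Step 4: Test statistic W = min(W+, W-) = 16.5.
Step 5: Ties in |d|, so use the tie-corrected normal approximation.
        E[W] = n(n+1)/4 = 11*12/4 = 33.
        Tie groups: |d|=1 (t=2), |d|=3 (t=2), |d|=6 (t=2), |d|=8 (t=2); sum(t^3 - t) = 24.
        Var[W] = n(n+1)(2n+1)/24 - sum(t^3-t)/48 = 3036/24 - 24/48 = 126.
        z = (W - E[W]) / sqrt(Var[W]) = (16.5 - 33) / 11.2250 = -1.4699.
        Two-sided p = 2*Phi(z) = 0.141579.
Step 6: alpha = 0.05. fail to reject H0.

W+ = 16.5, W- = 49.5, W = min = 16.5, p = 0.141579, fail to reject H0.


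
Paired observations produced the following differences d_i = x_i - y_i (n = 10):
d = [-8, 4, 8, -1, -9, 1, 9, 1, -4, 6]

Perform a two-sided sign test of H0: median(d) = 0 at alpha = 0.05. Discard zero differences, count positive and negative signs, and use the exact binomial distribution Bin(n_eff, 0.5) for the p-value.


Step 1: Discard zero differences. Original n = 10; n_eff = number of nonzero differences = 10.
Nonzero differences (with sign): -8, +4, +8, -1, -9, +1, +9, +1, -4, +6
Step 2: Count signs: positive = 6, negative = 4.
Step 3: Under H0: P(positive) = 0.5, so the number of positives S ~ Bin(10, 0.5).
Step 4: Two-sided exact p-value = sum of Bin(10,0.5) probabilities at or below the observed probability = 0.753906.
Step 5: alpha = 0.05. fail to reject H0.

n_eff = 10, pos = 6, neg = 4, p = 0.753906, fail to reject H0.


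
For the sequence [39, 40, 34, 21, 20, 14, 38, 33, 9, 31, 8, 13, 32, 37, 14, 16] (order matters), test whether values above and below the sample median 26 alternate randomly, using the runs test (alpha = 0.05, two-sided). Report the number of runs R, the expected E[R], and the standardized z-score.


Step 1: Compute median = 26; label A = above, B = below.
Labels in order: AAABBBAABABBAABB  (n_A = 8, n_B = 8)
Step 2: Count runs R = 8.
Step 3: Under H0 (random ordering), E[R] = 2*n_A*n_B/(n_A+n_B) + 1 = 2*8*8/16 + 1 = 9.0000.
        Var[R] = 2*n_A*n_B*(2*n_A*n_B - n_A - n_B) / ((n_A+n_B)^2 * (n_A+n_B-1)) = 14336/3840 = 3.7333.
        SD[R] = 1.9322.
Step 4: Continuity-corrected z = (R + 0.5 - E[R]) / SD[R] = (8 + 0.5 - 9.0000) / 1.9322 = -0.2588.
Step 5: Two-sided p-value via normal approximation = 2*(1 - Phi(|z|)) = 0.795809.
Step 6: alpha = 0.05. fail to reject H0.

R = 8, z = -0.2588, p = 0.795809, fail to reject H0.


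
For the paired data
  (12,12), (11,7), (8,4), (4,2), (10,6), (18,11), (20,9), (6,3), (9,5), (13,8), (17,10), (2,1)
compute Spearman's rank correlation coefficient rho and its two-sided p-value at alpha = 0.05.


Step 1: Rank x and y separately (midranks; no ties here).
rank(x): 12->8, 11->7, 8->4, 4->2, 10->6, 18->11, 20->12, 6->3, 9->5, 13->9, 17->10, 2->1
rank(y): 12->12, 7->7, 4->4, 2->2, 6->6, 11->11, 9->9, 3->3, 5->5, 8->8, 10->10, 1->1
Step 2: d_i = R_x(i) - R_y(i); compute d_i^2.
  (8-12)^2=16, (7-7)^2=0, (4-4)^2=0, (2-2)^2=0, (6-6)^2=0, (11-11)^2=0, (12-9)^2=9, (3-3)^2=0, (5-5)^2=0, (9-8)^2=1, (10-10)^2=0, (1-1)^2=0
sum(d^2) = 26.
Step 3: rho = 1 - 6*26 / (12*(12^2 - 1)) = 1 - 156/1716 = 0.909091.
Step 4: Under H0, t = rho * sqrt((n-2)/(1-rho^2)) = 6.9007 ~ t(10).
Step 5: Two-sided p-value from the t-distribution with 10 df = 0.000042.
Step 6: alpha = 0.05. reject H0.

rho = 0.9091, p = 0.000042, reject H0 at alpha = 0.05.


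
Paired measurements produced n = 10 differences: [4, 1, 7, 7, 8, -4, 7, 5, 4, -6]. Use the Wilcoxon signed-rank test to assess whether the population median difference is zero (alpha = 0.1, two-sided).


Step 1: Drop any zero differences (none here) and take |d_i|.
|d| = [4, 1, 7, 7, 8, 4, 7, 5, 4, 6]
Step 2: Midrank |d_i| (ties get averaged ranks).
ranks: |4|->3, |1|->1, |7|->8, |7|->8, |8|->10, |4|->3, |7|->8, |5|->5, |4|->3, |6|->6
Step 3: Attach original signs; sum ranks with positive sign and with negative sign.
W+ = 3 + 1 + 8 + 8 + 10 + 8 + 5 + 3 = 46
W- = 3 + 6 = 9
(Check: W+ + W- = 55 should equal n(n+1)/2 = 55.)
Step 4: Test statistic W = min(W+, W-) = 9.
Step 5: Ties in |d|, so use the tie-corrected normal approximation.
        E[W] = n(n+1)/4 = 10*11/4 = 27.5.
        Tie groups: |d|=4 (t=3), |d|=7 (t=3); sum(t^3 - t) = 48.
        Var[W] = n(n+1)(2n+1)/24 - sum(t^3-t)/48 = 2310/24 - 48/48 = 95.25.
        z = (W - E[W]) / sqrt(Var[W]) = (9 - 27.5) / 9.7596 = -1.8956.
        Two-sided p = 2*Phi(z) = 0.058017.
Step 6: alpha = 0.1. reject H0.

W+ = 46, W- = 9, W = min = 9, p = 0.058017, reject H0.


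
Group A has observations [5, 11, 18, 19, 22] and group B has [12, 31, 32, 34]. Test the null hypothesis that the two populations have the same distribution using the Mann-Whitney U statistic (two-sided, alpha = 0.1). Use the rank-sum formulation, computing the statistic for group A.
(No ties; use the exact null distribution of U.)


Step 1: Combine and sort all 9 observations; assign midranks.
sorted (value, group): (5,X), (11,X), (12,Y), (18,X), (19,X), (22,X), (31,Y), (32,Y), (34,Y)
ranks: 5->1, 11->2, 12->3, 18->4, 19->5, 22->6, 31->7, 32->8, 34->9
Step 2: Rank sum for X: R1 = 1 + 2 + 4 + 5 + 6 = 18.
Step 3: U_X = R1 - n1(n1+1)/2 = 18 - 5*6/2 = 18 - 15 = 3.
       U_Y = n1*n2 - U_X = 20 - 3 = 17.
Step 4: No ties, so the exact null distribution of U (based on enumerating the C(9,5) = 126 equally likely rank assignments) gives the two-sided p-value.
Step 5: p-value = 0.111111; compare to alpha = 0.1. fail to reject H0.

U_X = 3, p = 0.111111, fail to reject H0 at alpha = 0.1.


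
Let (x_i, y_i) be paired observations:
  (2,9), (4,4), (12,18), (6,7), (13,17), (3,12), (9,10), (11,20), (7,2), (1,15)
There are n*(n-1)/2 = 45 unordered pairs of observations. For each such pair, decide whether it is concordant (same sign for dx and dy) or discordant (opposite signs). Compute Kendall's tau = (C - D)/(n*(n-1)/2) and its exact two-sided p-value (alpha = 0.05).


Step 1: Enumerate the 45 unordered pairs (i,j) with i<j and classify each by sign(x_j-x_i) * sign(y_j-y_i).
  (1,2):dx=+2,dy=-5->D; (1,3):dx=+10,dy=+9->C; (1,4):dx=+4,dy=-2->D; (1,5):dx=+11,dy=+8->C
  (1,6):dx=+1,dy=+3->C; (1,7):dx=+7,dy=+1->C; (1,8):dx=+9,dy=+11->C; (1,9):dx=+5,dy=-7->D
  (1,10):dx=-1,dy=+6->D; (2,3):dx=+8,dy=+14->C; (2,4):dx=+2,dy=+3->C; (2,5):dx=+9,dy=+13->C
  (2,6):dx=-1,dy=+8->D; (2,7):dx=+5,dy=+6->C; (2,8):dx=+7,dy=+16->C; (2,9):dx=+3,dy=-2->D
  (2,10):dx=-3,dy=+11->D; (3,4):dx=-6,dy=-11->C; (3,5):dx=+1,dy=-1->D; (3,6):dx=-9,dy=-6->C
  (3,7):dx=-3,dy=-8->C; (3,8):dx=-1,dy=+2->D; (3,9):dx=-5,dy=-16->C; (3,10):dx=-11,dy=-3->C
  (4,5):dx=+7,dy=+10->C; (4,6):dx=-3,dy=+5->D; (4,7):dx=+3,dy=+3->C; (4,8):dx=+5,dy=+13->C
  (4,9):dx=+1,dy=-5->D; (4,10):dx=-5,dy=+8->D; (5,6):dx=-10,dy=-5->C; (5,7):dx=-4,dy=-7->C
  (5,8):dx=-2,dy=+3->D; (5,9):dx=-6,dy=-15->C; (5,10):dx=-12,dy=-2->C; (6,7):dx=+6,dy=-2->D
  (6,8):dx=+8,dy=+8->C; (6,9):dx=+4,dy=-10->D; (6,10):dx=-2,dy=+3->D; (7,8):dx=+2,dy=+10->C
  (7,9):dx=-2,dy=-8->C; (7,10):dx=-8,dy=+5->D; (8,9):dx=-4,dy=-18->C; (8,10):dx=-10,dy=-5->C
  (9,10):dx=-6,dy=+13->D
Step 2: C = 27, D = 18, total pairs = 45.
Step 3: tau = (C - D)/(n(n-1)/2) = (27 - 18)/45 = 0.200000.
Step 4: Exact two-sided p-value (enumerate n! = 3628800 permutations of y under H0): p = 0.484313.
Step 5: alpha = 0.05. fail to reject H0.

tau_b = 0.2000 (C=27, D=18), p = 0.484313, fail to reject H0.


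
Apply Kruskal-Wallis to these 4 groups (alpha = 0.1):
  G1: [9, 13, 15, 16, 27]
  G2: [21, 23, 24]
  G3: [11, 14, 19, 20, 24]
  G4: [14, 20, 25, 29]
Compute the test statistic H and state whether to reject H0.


Step 1: Combine all N = 17 observations and assign midranks.
sorted (value, group, rank): (9,G1,1), (11,G3,2), (13,G1,3), (14,G3,4.5), (14,G4,4.5), (15,G1,6), (16,G1,7), (19,G3,8), (20,G3,9.5), (20,G4,9.5), (21,G2,11), (23,G2,12), (24,G2,13.5), (24,G3,13.5), (25,G4,15), (27,G1,16), (29,G4,17)
Step 2: Sum ranks within each group.
R_1 = 33 (n_1 = 5)
R_2 = 36.5 (n_2 = 3)
R_3 = 37.5 (n_3 = 5)
R_4 = 46 (n_4 = 4)
Step 3: H = 12/(N(N+1)) * sum(R_i^2/n_i) - 3(N+1)
     = 12/(17*18) * (33^2/5 + 36.5^2/3 + 37.5^2/5 + 46^2/4) - 3*18
     = 0.039216 * 1472.13 - 54
     = 3.730719.
Step 4: Ties present; correction factor C = 1 - 18/(17^3 - 17) = 0.996324. Corrected H = 3.730719 / 0.996324 = 3.744485.
Step 5: Under H0, H ~ chi^2(3); p-value = 0.290410.
Step 6: alpha = 0.1. fail to reject H0.

H = 3.7445, df = 3, p = 0.290410, fail to reject H0.


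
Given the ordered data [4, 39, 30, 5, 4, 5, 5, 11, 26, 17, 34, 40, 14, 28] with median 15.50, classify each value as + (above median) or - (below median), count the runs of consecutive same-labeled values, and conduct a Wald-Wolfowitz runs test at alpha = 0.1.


Step 1: Compute median = 15.50; label A = above, B = below.
Labels in order: BAABBBBBAAAABA  (n_A = 7, n_B = 7)
Step 2: Count runs R = 6.
Step 3: Under H0 (random ordering), E[R] = 2*n_A*n_B/(n_A+n_B) + 1 = 2*7*7/14 + 1 = 8.0000.
        Var[R] = 2*n_A*n_B*(2*n_A*n_B - n_A - n_B) / ((n_A+n_B)^2 * (n_A+n_B-1)) = 8232/2548 = 3.2308.
        SD[R] = 1.7974.
Step 4: Continuity-corrected z = (R + 0.5 - E[R]) / SD[R] = (6 + 0.5 - 8.0000) / 1.7974 = -0.8345.
Step 5: Two-sided p-value via normal approximation = 2*(1 - Phi(|z|)) = 0.403986.
Step 6: alpha = 0.1. fail to reject H0.

R = 6, z = -0.8345, p = 0.403986, fail to reject H0.


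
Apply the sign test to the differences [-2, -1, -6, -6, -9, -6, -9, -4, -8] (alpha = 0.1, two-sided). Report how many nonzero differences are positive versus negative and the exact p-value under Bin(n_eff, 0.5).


Step 1: Discard zero differences. Original n = 9; n_eff = number of nonzero differences = 9.
Nonzero differences (with sign): -2, -1, -6, -6, -9, -6, -9, -4, -8
Step 2: Count signs: positive = 0, negative = 9.
Step 3: Under H0: P(positive) = 0.5, so the number of positives S ~ Bin(9, 0.5).
Step 4: Two-sided exact p-value = sum of Bin(9,0.5) probabilities at or below the observed probability = 0.003906.
Step 5: alpha = 0.1. reject H0.

n_eff = 9, pos = 0, neg = 9, p = 0.003906, reject H0.


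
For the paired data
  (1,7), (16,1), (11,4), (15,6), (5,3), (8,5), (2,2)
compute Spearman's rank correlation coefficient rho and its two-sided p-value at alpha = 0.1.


Step 1: Rank x and y separately (midranks; no ties here).
rank(x): 1->1, 16->7, 11->5, 15->6, 5->3, 8->4, 2->2
rank(y): 7->7, 1->1, 4->4, 6->6, 3->3, 5->5, 2->2
Step 2: d_i = R_x(i) - R_y(i); compute d_i^2.
  (1-7)^2=36, (7-1)^2=36, (5-4)^2=1, (6-6)^2=0, (3-3)^2=0, (4-5)^2=1, (2-2)^2=0
sum(d^2) = 74.
Step 3: rho = 1 - 6*74 / (7*(7^2 - 1)) = 1 - 444/336 = -0.321429.
Step 4: Under H0, t = rho * sqrt((n-2)/(1-rho^2)) = -0.7590 ~ t(5).
Step 5: Two-sided p-value from the t-distribution with 5 df = 0.482072.
Step 6: alpha = 0.1. fail to reject H0.

rho = -0.3214, p = 0.482072, fail to reject H0 at alpha = 0.1.


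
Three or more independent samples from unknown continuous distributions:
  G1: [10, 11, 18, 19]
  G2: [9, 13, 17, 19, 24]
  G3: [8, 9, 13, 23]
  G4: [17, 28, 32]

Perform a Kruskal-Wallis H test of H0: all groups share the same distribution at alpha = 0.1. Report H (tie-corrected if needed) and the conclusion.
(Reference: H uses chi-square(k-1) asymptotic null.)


Step 1: Combine all N = 16 observations and assign midranks.
sorted (value, group, rank): (8,G3,1), (9,G2,2.5), (9,G3,2.5), (10,G1,4), (11,G1,5), (13,G2,6.5), (13,G3,6.5), (17,G2,8.5), (17,G4,8.5), (18,G1,10), (19,G1,11.5), (19,G2,11.5), (23,G3,13), (24,G2,14), (28,G4,15), (32,G4,16)
Step 2: Sum ranks within each group.
R_1 = 30.5 (n_1 = 4)
R_2 = 43 (n_2 = 5)
R_3 = 23 (n_3 = 4)
R_4 = 39.5 (n_4 = 3)
Step 3: H = 12/(N(N+1)) * sum(R_i^2/n_i) - 3(N+1)
     = 12/(16*17) * (30.5^2/4 + 43^2/5 + 23^2/4 + 39.5^2/3) - 3*17
     = 0.044118 * 1254.7 - 51
     = 4.354228.
Step 4: Ties present; correction factor C = 1 - 24/(16^3 - 16) = 0.994118. Corrected H = 4.354228 / 0.994118 = 4.379993.
Step 5: Under H0, H ~ chi^2(3); p-value = 0.223248.
Step 6: alpha = 0.1. fail to reject H0.

H = 4.3800, df = 3, p = 0.223248, fail to reject H0.


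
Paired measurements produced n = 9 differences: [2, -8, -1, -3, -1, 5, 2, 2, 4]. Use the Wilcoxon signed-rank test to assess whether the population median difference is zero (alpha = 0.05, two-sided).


Step 1: Drop any zero differences (none here) and take |d_i|.
|d| = [2, 8, 1, 3, 1, 5, 2, 2, 4]
Step 2: Midrank |d_i| (ties get averaged ranks).
ranks: |2|->4, |8|->9, |1|->1.5, |3|->6, |1|->1.5, |5|->8, |2|->4, |2|->4, |4|->7
Step 3: Attach original signs; sum ranks with positive sign and with negative sign.
W+ = 4 + 8 + 4 + 4 + 7 = 27
W- = 9 + 1.5 + 6 + 1.5 = 18
(Check: W+ + W- = 45 should equal n(n+1)/2 = 45.)
Step 4: Test statistic W = min(W+, W-) = 18.
Step 5: Ties in |d|, so use the tie-corrected normal approximation.
        E[W] = n(n+1)/4 = 9*10/4 = 22.5.
        Tie groups: |d|=1 (t=2), |d|=2 (t=3); sum(t^3 - t) = 30.
        Var[W] = n(n+1)(2n+1)/24 - sum(t^3-t)/48 = 1710/24 - 30/48 = 70.625.
        z = (W - E[W]) / sqrt(Var[W]) = (18 - 22.5) / 8.4039 = -0.5355.
        Two-sided p = 2*Phi(z) = 0.592326.
Step 6: alpha = 0.05. fail to reject H0.

W+ = 27, W- = 18, W = min = 18, p = 0.592326, fail to reject H0.


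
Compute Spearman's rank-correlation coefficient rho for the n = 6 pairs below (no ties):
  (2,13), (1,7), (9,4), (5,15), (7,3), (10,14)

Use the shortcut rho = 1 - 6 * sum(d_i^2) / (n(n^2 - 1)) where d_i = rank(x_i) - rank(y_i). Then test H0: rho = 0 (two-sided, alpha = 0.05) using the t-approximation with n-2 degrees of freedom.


Step 1: Rank x and y separately (midranks; no ties here).
rank(x): 2->2, 1->1, 9->5, 5->3, 7->4, 10->6
rank(y): 13->4, 7->3, 4->2, 15->6, 3->1, 14->5
Step 2: d_i = R_x(i) - R_y(i); compute d_i^2.
  (2-4)^2=4, (1-3)^2=4, (5-2)^2=9, (3-6)^2=9, (4-1)^2=9, (6-5)^2=1
sum(d^2) = 36.
Step 3: rho = 1 - 6*36 / (6*(6^2 - 1)) = 1 - 216/210 = -0.028571.
Step 4: Under H0, t = rho * sqrt((n-2)/(1-rho^2)) = -0.0572 ~ t(4).
Step 5: Two-sided p-value from the t-distribution with 4 df = 0.957155.
Step 6: alpha = 0.05. fail to reject H0.

rho = -0.0286, p = 0.957155, fail to reject H0 at alpha = 0.05.


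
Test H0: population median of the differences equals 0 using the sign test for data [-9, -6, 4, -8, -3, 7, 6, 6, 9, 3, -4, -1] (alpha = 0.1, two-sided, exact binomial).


Step 1: Discard zero differences. Original n = 12; n_eff = number of nonzero differences = 12.
Nonzero differences (with sign): -9, -6, +4, -8, -3, +7, +6, +6, +9, +3, -4, -1
Step 2: Count signs: positive = 6, negative = 6.
Step 3: Under H0: P(positive) = 0.5, so the number of positives S ~ Bin(12, 0.5).
Step 4: Two-sided exact p-value = sum of Bin(12,0.5) probabilities at or below the observed probability = 1.000000.
Step 5: alpha = 0.1. fail to reject H0.

n_eff = 12, pos = 6, neg = 6, p = 1.000000, fail to reject H0.


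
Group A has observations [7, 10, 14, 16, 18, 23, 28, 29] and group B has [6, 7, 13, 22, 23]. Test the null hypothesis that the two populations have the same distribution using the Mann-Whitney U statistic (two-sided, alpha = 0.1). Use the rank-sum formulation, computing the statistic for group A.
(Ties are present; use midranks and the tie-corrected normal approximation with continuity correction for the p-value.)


Step 1: Combine and sort all 13 observations; assign midranks.
sorted (value, group): (6,Y), (7,X), (7,Y), (10,X), (13,Y), (14,X), (16,X), (18,X), (22,Y), (23,X), (23,Y), (28,X), (29,X)
ranks: 6->1, 7->2.5, 7->2.5, 10->4, 13->5, 14->6, 16->7, 18->8, 22->9, 23->10.5, 23->10.5, 28->12, 29->13
Step 2: Rank sum for X: R1 = 2.5 + 4 + 6 + 7 + 8 + 10.5 + 12 + 13 = 63.
Step 3: U_X = R1 - n1(n1+1)/2 = 63 - 8*9/2 = 63 - 36 = 27.
       U_Y = n1*n2 - U_X = 40 - 27 = 13.
Step 4: Ties are present, so use the tie-corrected normal approximation (with continuity correction) for the p-value.
Step 5: p-value = 0.340019; compare to alpha = 0.1. fail to reject H0.

U_X = 27, p = 0.340019, fail to reject H0 at alpha = 0.1.


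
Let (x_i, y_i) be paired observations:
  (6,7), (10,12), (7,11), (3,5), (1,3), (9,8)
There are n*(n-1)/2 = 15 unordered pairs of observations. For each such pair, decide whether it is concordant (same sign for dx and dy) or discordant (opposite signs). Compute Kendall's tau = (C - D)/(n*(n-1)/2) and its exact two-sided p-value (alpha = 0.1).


Step 1: Enumerate the 15 unordered pairs (i,j) with i<j and classify each by sign(x_j-x_i) * sign(y_j-y_i).
  (1,2):dx=+4,dy=+5->C; (1,3):dx=+1,dy=+4->C; (1,4):dx=-3,dy=-2->C; (1,5):dx=-5,dy=-4->C
  (1,6):dx=+3,dy=+1->C; (2,3):dx=-3,dy=-1->C; (2,4):dx=-7,dy=-7->C; (2,5):dx=-9,dy=-9->C
  (2,6):dx=-1,dy=-4->C; (3,4):dx=-4,dy=-6->C; (3,5):dx=-6,dy=-8->C; (3,6):dx=+2,dy=-3->D
  (4,5):dx=-2,dy=-2->C; (4,6):dx=+6,dy=+3->C; (5,6):dx=+8,dy=+5->C
Step 2: C = 14, D = 1, total pairs = 15.
Step 3: tau = (C - D)/(n(n-1)/2) = (14 - 1)/15 = 0.866667.
Step 4: Exact two-sided p-value (enumerate n! = 720 permutations of y under H0): p = 0.016667.
Step 5: alpha = 0.1. reject H0.

tau_b = 0.8667 (C=14, D=1), p = 0.016667, reject H0.


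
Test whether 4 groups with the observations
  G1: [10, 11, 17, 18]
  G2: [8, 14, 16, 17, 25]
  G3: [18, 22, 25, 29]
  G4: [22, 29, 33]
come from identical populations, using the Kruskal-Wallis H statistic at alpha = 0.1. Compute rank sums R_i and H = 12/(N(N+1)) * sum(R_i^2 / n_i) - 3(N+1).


Step 1: Combine all N = 16 observations and assign midranks.
sorted (value, group, rank): (8,G2,1), (10,G1,2), (11,G1,3), (14,G2,4), (16,G2,5), (17,G1,6.5), (17,G2,6.5), (18,G1,8.5), (18,G3,8.5), (22,G3,10.5), (22,G4,10.5), (25,G2,12.5), (25,G3,12.5), (29,G3,14.5), (29,G4,14.5), (33,G4,16)
Step 2: Sum ranks within each group.
R_1 = 20 (n_1 = 4)
R_2 = 29 (n_2 = 5)
R_3 = 46 (n_3 = 4)
R_4 = 41 (n_4 = 3)
Step 3: H = 12/(N(N+1)) * sum(R_i^2/n_i) - 3(N+1)
     = 12/(16*17) * (20^2/4 + 29^2/5 + 46^2/4 + 41^2/3) - 3*17
     = 0.044118 * 1357.53 - 51
     = 8.891176.
Step 4: Ties present; correction factor C = 1 - 30/(16^3 - 16) = 0.992647. Corrected H = 8.891176 / 0.992647 = 8.957037.
Step 5: Under H0, H ~ chi^2(3); p-value = 0.029868.
Step 6: alpha = 0.1. reject H0.

H = 8.9570, df = 3, p = 0.029868, reject H0.


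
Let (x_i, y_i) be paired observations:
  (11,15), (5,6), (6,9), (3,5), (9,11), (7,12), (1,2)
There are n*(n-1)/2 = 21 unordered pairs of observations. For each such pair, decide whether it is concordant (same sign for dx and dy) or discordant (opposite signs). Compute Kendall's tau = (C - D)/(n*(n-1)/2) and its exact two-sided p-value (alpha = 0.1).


Step 1: Enumerate the 21 unordered pairs (i,j) with i<j and classify each by sign(x_j-x_i) * sign(y_j-y_i).
  (1,2):dx=-6,dy=-9->C; (1,3):dx=-5,dy=-6->C; (1,4):dx=-8,dy=-10->C; (1,5):dx=-2,dy=-4->C
  (1,6):dx=-4,dy=-3->C; (1,7):dx=-10,dy=-13->C; (2,3):dx=+1,dy=+3->C; (2,4):dx=-2,dy=-1->C
  (2,5):dx=+4,dy=+5->C; (2,6):dx=+2,dy=+6->C; (2,7):dx=-4,dy=-4->C; (3,4):dx=-3,dy=-4->C
  (3,5):dx=+3,dy=+2->C; (3,6):dx=+1,dy=+3->C; (3,7):dx=-5,dy=-7->C; (4,5):dx=+6,dy=+6->C
  (4,6):dx=+4,dy=+7->C; (4,7):dx=-2,dy=-3->C; (5,6):dx=-2,dy=+1->D; (5,7):dx=-8,dy=-9->C
  (6,7):dx=-6,dy=-10->C
Step 2: C = 20, D = 1, total pairs = 21.
Step 3: tau = (C - D)/(n(n-1)/2) = (20 - 1)/21 = 0.904762.
Step 4: Exact two-sided p-value (enumerate n! = 5040 permutations of y under H0): p = 0.002778.
Step 5: alpha = 0.1. reject H0.

tau_b = 0.9048 (C=20, D=1), p = 0.002778, reject H0.


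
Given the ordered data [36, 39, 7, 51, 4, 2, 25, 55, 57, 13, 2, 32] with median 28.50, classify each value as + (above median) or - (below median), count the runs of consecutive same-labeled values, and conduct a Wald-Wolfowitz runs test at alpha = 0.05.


Step 1: Compute median = 28.50; label A = above, B = below.
Labels in order: AABABBBAABBA  (n_A = 6, n_B = 6)
Step 2: Count runs R = 7.
Step 3: Under H0 (random ordering), E[R] = 2*n_A*n_B/(n_A+n_B) + 1 = 2*6*6/12 + 1 = 7.0000.
        Var[R] = 2*n_A*n_B*(2*n_A*n_B - n_A - n_B) / ((n_A+n_B)^2 * (n_A+n_B-1)) = 4320/1584 = 2.7273.
        SD[R] = 1.6514.
Step 4: R = E[R], so z = 0 with no continuity correction.
Step 5: Two-sided p-value via normal approximation = 2*(1 - Phi(|z|)) = 1.000000.
Step 6: alpha = 0.05. fail to reject H0.

R = 7, z = 0.0000, p = 1.000000, fail to reject H0.


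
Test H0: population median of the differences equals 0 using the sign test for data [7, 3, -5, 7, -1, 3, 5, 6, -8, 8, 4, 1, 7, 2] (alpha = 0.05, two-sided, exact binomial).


Step 1: Discard zero differences. Original n = 14; n_eff = number of nonzero differences = 14.
Nonzero differences (with sign): +7, +3, -5, +7, -1, +3, +5, +6, -8, +8, +4, +1, +7, +2
Step 2: Count signs: positive = 11, negative = 3.
Step 3: Under H0: P(positive) = 0.5, so the number of positives S ~ Bin(14, 0.5).
Step 4: Two-sided exact p-value = sum of Bin(14,0.5) probabilities at or below the observed probability = 0.057373.
Step 5: alpha = 0.05. fail to reject H0.

n_eff = 14, pos = 11, neg = 3, p = 0.057373, fail to reject H0.


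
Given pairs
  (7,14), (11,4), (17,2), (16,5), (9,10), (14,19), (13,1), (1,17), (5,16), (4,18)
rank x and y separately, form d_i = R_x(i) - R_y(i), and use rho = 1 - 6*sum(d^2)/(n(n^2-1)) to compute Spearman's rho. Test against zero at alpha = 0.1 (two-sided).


Step 1: Rank x and y separately (midranks; no ties here).
rank(x): 7->4, 11->6, 17->10, 16->9, 9->5, 14->8, 13->7, 1->1, 5->3, 4->2
rank(y): 14->6, 4->3, 2->2, 5->4, 10->5, 19->10, 1->1, 17->8, 16->7, 18->9
Step 2: d_i = R_x(i) - R_y(i); compute d_i^2.
  (4-6)^2=4, (6-3)^2=9, (10-2)^2=64, (9-4)^2=25, (5-5)^2=0, (8-10)^2=4, (7-1)^2=36, (1-8)^2=49, (3-7)^2=16, (2-9)^2=49
sum(d^2) = 256.
Step 3: rho = 1 - 6*256 / (10*(10^2 - 1)) = 1 - 1536/990 = -0.551515.
Step 4: Under H0, t = rho * sqrt((n-2)/(1-rho^2)) = -1.8700 ~ t(8).
Step 5: Two-sided p-value from the t-distribution with 8 df = 0.098401.
Step 6: alpha = 0.1. reject H0.

rho = -0.5515, p = 0.098401, reject H0 at alpha = 0.1.


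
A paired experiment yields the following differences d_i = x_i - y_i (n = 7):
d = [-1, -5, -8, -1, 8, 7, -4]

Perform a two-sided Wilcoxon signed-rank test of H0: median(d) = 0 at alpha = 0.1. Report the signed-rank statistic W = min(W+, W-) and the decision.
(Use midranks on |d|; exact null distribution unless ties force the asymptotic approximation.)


Step 1: Drop any zero differences (none here) and take |d_i|.
|d| = [1, 5, 8, 1, 8, 7, 4]
Step 2: Midrank |d_i| (ties get averaged ranks).
ranks: |1|->1.5, |5|->4, |8|->6.5, |1|->1.5, |8|->6.5, |7|->5, |4|->3
Step 3: Attach original signs; sum ranks with positive sign and with negative sign.
W+ = 6.5 + 5 = 11.5
W- = 1.5 + 4 + 6.5 + 1.5 + 3 = 16.5
(Check: W+ + W- = 28 should equal n(n+1)/2 = 28.)
Step 4: Test statistic W = min(W+, W-) = 11.5.
Step 5: Ties in |d|, so use the tie-corrected normal approximation.
        E[W] = n(n+1)/4 = 7*8/4 = 14.
        Tie groups: |d|=1 (t=2), |d|=8 (t=2); sum(t^3 - t) = 12.
        Var[W] = n(n+1)(2n+1)/24 - sum(t^3-t)/48 = 840/24 - 12/48 = 34.75.
        z = (W - E[W]) / sqrt(Var[W]) = (11.5 - 14) / 5.8949 = -0.4241.
        Two-sided p = 2*Phi(z) = 0.671497.
Step 6: alpha = 0.1. fail to reject H0.

W+ = 11.5, W- = 16.5, W = min = 11.5, p = 0.671497, fail to reject H0.


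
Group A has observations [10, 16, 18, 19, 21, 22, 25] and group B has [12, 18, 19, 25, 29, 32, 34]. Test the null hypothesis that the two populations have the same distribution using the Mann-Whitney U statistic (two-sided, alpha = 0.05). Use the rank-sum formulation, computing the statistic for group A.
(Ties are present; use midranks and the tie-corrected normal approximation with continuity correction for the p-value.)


Step 1: Combine and sort all 14 observations; assign midranks.
sorted (value, group): (10,X), (12,Y), (16,X), (18,X), (18,Y), (19,X), (19,Y), (21,X), (22,X), (25,X), (25,Y), (29,Y), (32,Y), (34,Y)
ranks: 10->1, 12->2, 16->3, 18->4.5, 18->4.5, 19->6.5, 19->6.5, 21->8, 22->9, 25->10.5, 25->10.5, 29->12, 32->13, 34->14
Step 2: Rank sum for X: R1 = 1 + 3 + 4.5 + 6.5 + 8 + 9 + 10.5 = 42.5.
Step 3: U_X = R1 - n1(n1+1)/2 = 42.5 - 7*8/2 = 42.5 - 28 = 14.5.
       U_Y = n1*n2 - U_X = 49 - 14.5 = 34.5.
Step 4: Ties are present, so use the tie-corrected normal approximation (with continuity correction) for the p-value.
Step 5: p-value = 0.223267; compare to alpha = 0.05. fail to reject H0.

U_X = 14.5, p = 0.223267, fail to reject H0 at alpha = 0.05.


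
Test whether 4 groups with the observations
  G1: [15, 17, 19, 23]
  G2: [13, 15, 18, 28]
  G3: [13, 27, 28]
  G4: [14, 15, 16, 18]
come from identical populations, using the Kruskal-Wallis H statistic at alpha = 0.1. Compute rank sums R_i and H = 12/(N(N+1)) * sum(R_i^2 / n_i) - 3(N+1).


Step 1: Combine all N = 15 observations and assign midranks.
sorted (value, group, rank): (13,G2,1.5), (13,G3,1.5), (14,G4,3), (15,G1,5), (15,G2,5), (15,G4,5), (16,G4,7), (17,G1,8), (18,G2,9.5), (18,G4,9.5), (19,G1,11), (23,G1,12), (27,G3,13), (28,G2,14.5), (28,G3,14.5)
Step 2: Sum ranks within each group.
R_1 = 36 (n_1 = 4)
R_2 = 30.5 (n_2 = 4)
R_3 = 29 (n_3 = 3)
R_4 = 24.5 (n_4 = 4)
Step 3: H = 12/(N(N+1)) * sum(R_i^2/n_i) - 3(N+1)
     = 12/(15*16) * (36^2/4 + 30.5^2/4 + 29^2/3 + 24.5^2/4) - 3*16
     = 0.050000 * 986.958 - 48
     = 1.347917.
Step 4: Ties present; correction factor C = 1 - 42/(15^3 - 15) = 0.987500. Corrected H = 1.347917 / 0.987500 = 1.364979.
Step 5: Under H0, H ~ chi^2(3); p-value = 0.713764.
Step 6: alpha = 0.1. fail to reject H0.

H = 1.3650, df = 3, p = 0.713764, fail to reject H0.


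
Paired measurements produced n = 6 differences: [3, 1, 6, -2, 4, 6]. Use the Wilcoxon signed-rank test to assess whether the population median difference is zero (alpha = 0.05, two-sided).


Step 1: Drop any zero differences (none here) and take |d_i|.
|d| = [3, 1, 6, 2, 4, 6]
Step 2: Midrank |d_i| (ties get averaged ranks).
ranks: |3|->3, |1|->1, |6|->5.5, |2|->2, |4|->4, |6|->5.5
Step 3: Attach original signs; sum ranks with positive sign and with negative sign.
W+ = 3 + 1 + 5.5 + 4 + 5.5 = 19
W- = 2 = 2
(Check: W+ + W- = 21 should equal n(n+1)/2 = 21.)
Step 4: Test statistic W = min(W+, W-) = 2.
Step 5: Ties in |d|, so use the tie-corrected normal approximation.
        E[W] = n(n+1)/4 = 6*7/4 = 10.5.
        Tie groups: |d|=6 (t=2); sum(t^3 - t) = 6.
        Var[W] = n(n+1)(2n+1)/24 - sum(t^3-t)/48 = 546/24 - 6/48 = 22.625.
        z = (W - E[W]) / sqrt(Var[W]) = (2 - 10.5) / 4.7566 = -1.7870.
        Two-sided p = 2*Phi(z) = 0.073937.
Step 6: alpha = 0.05. fail to reject H0.

W+ = 19, W- = 2, W = min = 2, p = 0.073937, fail to reject H0.


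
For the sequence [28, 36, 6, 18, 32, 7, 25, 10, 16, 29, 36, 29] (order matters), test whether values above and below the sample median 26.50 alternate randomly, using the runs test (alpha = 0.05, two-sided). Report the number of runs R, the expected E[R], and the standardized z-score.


Step 1: Compute median = 26.50; label A = above, B = below.
Labels in order: AABBABBBBAAA  (n_A = 6, n_B = 6)
Step 2: Count runs R = 5.
Step 3: Under H0 (random ordering), E[R] = 2*n_A*n_B/(n_A+n_B) + 1 = 2*6*6/12 + 1 = 7.0000.
        Var[R] = 2*n_A*n_B*(2*n_A*n_B - n_A - n_B) / ((n_A+n_B)^2 * (n_A+n_B-1)) = 4320/1584 = 2.7273.
        SD[R] = 1.6514.
Step 4: Continuity-corrected z = (R + 0.5 - E[R]) / SD[R] = (5 + 0.5 - 7.0000) / 1.6514 = -0.9083.
Step 5: Two-sided p-value via normal approximation = 2*(1 - Phi(|z|)) = 0.363722.
Step 6: alpha = 0.05. fail to reject H0.

R = 5, z = -0.9083, p = 0.363722, fail to reject H0.


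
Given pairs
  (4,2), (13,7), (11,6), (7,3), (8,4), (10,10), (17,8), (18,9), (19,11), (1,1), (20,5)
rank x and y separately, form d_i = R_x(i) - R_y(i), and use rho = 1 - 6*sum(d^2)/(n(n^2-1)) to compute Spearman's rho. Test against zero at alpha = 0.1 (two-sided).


Step 1: Rank x and y separately (midranks; no ties here).
rank(x): 4->2, 13->7, 11->6, 7->3, 8->4, 10->5, 17->8, 18->9, 19->10, 1->1, 20->11
rank(y): 2->2, 7->7, 6->6, 3->3, 4->4, 10->10, 8->8, 9->9, 11->11, 1->1, 5->5
Step 2: d_i = R_x(i) - R_y(i); compute d_i^2.
  (2-2)^2=0, (7-7)^2=0, (6-6)^2=0, (3-3)^2=0, (4-4)^2=0, (5-10)^2=25, (8-8)^2=0, (9-9)^2=0, (10-11)^2=1, (1-1)^2=0, (11-5)^2=36
sum(d^2) = 62.
Step 3: rho = 1 - 6*62 / (11*(11^2 - 1)) = 1 - 372/1320 = 0.718182.
Step 4: Under H0, t = rho * sqrt((n-2)/(1-rho^2)) = 3.0963 ~ t(9).
Step 5: Two-sided p-value from the t-distribution with 9 df = 0.012800.
Step 6: alpha = 0.1. reject H0.

rho = 0.7182, p = 0.012800, reject H0 at alpha = 0.1.


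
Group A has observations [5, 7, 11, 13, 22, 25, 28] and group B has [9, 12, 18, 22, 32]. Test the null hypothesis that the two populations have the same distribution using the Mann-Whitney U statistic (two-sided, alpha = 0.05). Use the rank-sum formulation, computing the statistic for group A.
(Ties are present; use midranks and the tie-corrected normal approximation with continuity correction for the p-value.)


Step 1: Combine and sort all 12 observations; assign midranks.
sorted (value, group): (5,X), (7,X), (9,Y), (11,X), (12,Y), (13,X), (18,Y), (22,X), (22,Y), (25,X), (28,X), (32,Y)
ranks: 5->1, 7->2, 9->3, 11->4, 12->5, 13->6, 18->7, 22->8.5, 22->8.5, 25->10, 28->11, 32->12
Step 2: Rank sum for X: R1 = 1 + 2 + 4 + 6 + 8.5 + 10 + 11 = 42.5.
Step 3: U_X = R1 - n1(n1+1)/2 = 42.5 - 7*8/2 = 42.5 - 28 = 14.5.
       U_Y = n1*n2 - U_X = 35 - 14.5 = 20.5.
Step 4: Ties are present, so use the tie-corrected normal approximation (with continuity correction) for the p-value.
Step 5: p-value = 0.684221; compare to alpha = 0.05. fail to reject H0.

U_X = 14.5, p = 0.684221, fail to reject H0 at alpha = 0.05.


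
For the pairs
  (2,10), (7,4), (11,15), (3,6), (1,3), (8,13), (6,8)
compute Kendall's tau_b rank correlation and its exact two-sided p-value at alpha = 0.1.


Step 1: Enumerate the 21 unordered pairs (i,j) with i<j and classify each by sign(x_j-x_i) * sign(y_j-y_i).
  (1,2):dx=+5,dy=-6->D; (1,3):dx=+9,dy=+5->C; (1,4):dx=+1,dy=-4->D; (1,5):dx=-1,dy=-7->C
  (1,6):dx=+6,dy=+3->C; (1,7):dx=+4,dy=-2->D; (2,3):dx=+4,dy=+11->C; (2,4):dx=-4,dy=+2->D
  (2,5):dx=-6,dy=-1->C; (2,6):dx=+1,dy=+9->C; (2,7):dx=-1,dy=+4->D; (3,4):dx=-8,dy=-9->C
  (3,5):dx=-10,dy=-12->C; (3,6):dx=-3,dy=-2->C; (3,7):dx=-5,dy=-7->C; (4,5):dx=-2,dy=-3->C
  (4,6):dx=+5,dy=+7->C; (4,7):dx=+3,dy=+2->C; (5,6):dx=+7,dy=+10->C; (5,7):dx=+5,dy=+5->C
  (6,7):dx=-2,dy=-5->C
Step 2: C = 16, D = 5, total pairs = 21.
Step 3: tau = (C - D)/(n(n-1)/2) = (16 - 5)/21 = 0.523810.
Step 4: Exact two-sided p-value (enumerate n! = 5040 permutations of y under H0): p = 0.136111.
Step 5: alpha = 0.1. fail to reject H0.

tau_b = 0.5238 (C=16, D=5), p = 0.136111, fail to reject H0.


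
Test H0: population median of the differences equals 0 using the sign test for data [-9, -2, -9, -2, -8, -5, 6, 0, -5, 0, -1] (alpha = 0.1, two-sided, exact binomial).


Step 1: Discard zero differences. Original n = 11; n_eff = number of nonzero differences = 9.
Nonzero differences (with sign): -9, -2, -9, -2, -8, -5, +6, -5, -1
Step 2: Count signs: positive = 1, negative = 8.
Step 3: Under H0: P(positive) = 0.5, so the number of positives S ~ Bin(9, 0.5).
Step 4: Two-sided exact p-value = sum of Bin(9,0.5) probabilities at or below the observed probability = 0.039062.
Step 5: alpha = 0.1. reject H0.

n_eff = 9, pos = 1, neg = 8, p = 0.039062, reject H0.


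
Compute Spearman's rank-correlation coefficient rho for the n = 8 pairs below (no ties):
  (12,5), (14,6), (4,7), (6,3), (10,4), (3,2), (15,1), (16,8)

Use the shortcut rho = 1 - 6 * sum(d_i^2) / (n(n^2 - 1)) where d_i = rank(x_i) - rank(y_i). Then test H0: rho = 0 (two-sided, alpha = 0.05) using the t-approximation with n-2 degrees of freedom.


Step 1: Rank x and y separately (midranks; no ties here).
rank(x): 12->5, 14->6, 4->2, 6->3, 10->4, 3->1, 15->7, 16->8
rank(y): 5->5, 6->6, 7->7, 3->3, 4->4, 2->2, 1->1, 8->8
Step 2: d_i = R_x(i) - R_y(i); compute d_i^2.
  (5-5)^2=0, (6-6)^2=0, (2-7)^2=25, (3-3)^2=0, (4-4)^2=0, (1-2)^2=1, (7-1)^2=36, (8-8)^2=0
sum(d^2) = 62.
Step 3: rho = 1 - 6*62 / (8*(8^2 - 1)) = 1 - 372/504 = 0.261905.
Step 4: Under H0, t = rho * sqrt((n-2)/(1-rho^2)) = 0.6647 ~ t(6).
Step 5: Two-sided p-value from the t-distribution with 6 df = 0.530923.
Step 6: alpha = 0.05. fail to reject H0.

rho = 0.2619, p = 0.530923, fail to reject H0 at alpha = 0.05.


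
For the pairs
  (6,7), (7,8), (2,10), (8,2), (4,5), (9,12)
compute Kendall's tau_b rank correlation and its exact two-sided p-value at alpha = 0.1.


Step 1: Enumerate the 15 unordered pairs (i,j) with i<j and classify each by sign(x_j-x_i) * sign(y_j-y_i).
  (1,2):dx=+1,dy=+1->C; (1,3):dx=-4,dy=+3->D; (1,4):dx=+2,dy=-5->D; (1,5):dx=-2,dy=-2->C
  (1,6):dx=+3,dy=+5->C; (2,3):dx=-5,dy=+2->D; (2,4):dx=+1,dy=-6->D; (2,5):dx=-3,dy=-3->C
  (2,6):dx=+2,dy=+4->C; (3,4):dx=+6,dy=-8->D; (3,5):dx=+2,dy=-5->D; (3,6):dx=+7,dy=+2->C
  (4,5):dx=-4,dy=+3->D; (4,6):dx=+1,dy=+10->C; (5,6):dx=+5,dy=+7->C
Step 2: C = 8, D = 7, total pairs = 15.
Step 3: tau = (C - D)/(n(n-1)/2) = (8 - 7)/15 = 0.066667.
Step 4: Exact two-sided p-value (enumerate n! = 720 permutations of y under H0): p = 1.000000.
Step 5: alpha = 0.1. fail to reject H0.

tau_b = 0.0667 (C=8, D=7), p = 1.000000, fail to reject H0.


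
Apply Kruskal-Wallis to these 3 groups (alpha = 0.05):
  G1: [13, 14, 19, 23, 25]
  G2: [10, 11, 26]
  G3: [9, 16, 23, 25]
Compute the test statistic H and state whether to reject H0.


Step 1: Combine all N = 12 observations and assign midranks.
sorted (value, group, rank): (9,G3,1), (10,G2,2), (11,G2,3), (13,G1,4), (14,G1,5), (16,G3,6), (19,G1,7), (23,G1,8.5), (23,G3,8.5), (25,G1,10.5), (25,G3,10.5), (26,G2,12)
Step 2: Sum ranks within each group.
R_1 = 35 (n_1 = 5)
R_2 = 17 (n_2 = 3)
R_3 = 26 (n_3 = 4)
Step 3: H = 12/(N(N+1)) * sum(R_i^2/n_i) - 3(N+1)
     = 12/(12*13) * (35^2/5 + 17^2/3 + 26^2/4) - 3*13
     = 0.076923 * 510.333 - 39
     = 0.256410.
Step 4: Ties present; correction factor C = 1 - 12/(12^3 - 12) = 0.993007. Corrected H = 0.256410 / 0.993007 = 0.258216.
Step 5: Under H0, H ~ chi^2(2); p-value = 0.878879.
Step 6: alpha = 0.05. fail to reject H0.

H = 0.2582, df = 2, p = 0.878879, fail to reject H0.


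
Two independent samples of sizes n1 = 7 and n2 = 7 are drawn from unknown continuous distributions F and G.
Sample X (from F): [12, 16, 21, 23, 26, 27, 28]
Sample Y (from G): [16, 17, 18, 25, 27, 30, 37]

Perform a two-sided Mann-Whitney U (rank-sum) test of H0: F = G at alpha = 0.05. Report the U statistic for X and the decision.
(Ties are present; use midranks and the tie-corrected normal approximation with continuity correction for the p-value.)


Step 1: Combine and sort all 14 observations; assign midranks.
sorted (value, group): (12,X), (16,X), (16,Y), (17,Y), (18,Y), (21,X), (23,X), (25,Y), (26,X), (27,X), (27,Y), (28,X), (30,Y), (37,Y)
ranks: 12->1, 16->2.5, 16->2.5, 17->4, 18->5, 21->6, 23->7, 25->8, 26->9, 27->10.5, 27->10.5, 28->12, 30->13, 37->14
Step 2: Rank sum for X: R1 = 1 + 2.5 + 6 + 7 + 9 + 10.5 + 12 = 48.
Step 3: U_X = R1 - n1(n1+1)/2 = 48 - 7*8/2 = 48 - 28 = 20.
       U_Y = n1*n2 - U_X = 49 - 20 = 29.
Step 4: Ties are present, so use the tie-corrected normal approximation (with continuity correction) for the p-value.
Step 5: p-value = 0.608491; compare to alpha = 0.05. fail to reject H0.

U_X = 20, p = 0.608491, fail to reject H0 at alpha = 0.05.


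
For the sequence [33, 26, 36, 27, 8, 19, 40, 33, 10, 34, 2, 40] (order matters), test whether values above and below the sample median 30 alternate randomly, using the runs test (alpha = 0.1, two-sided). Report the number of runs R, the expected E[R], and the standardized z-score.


Step 1: Compute median = 30; label A = above, B = below.
Labels in order: ABABBBAABABA  (n_A = 6, n_B = 6)
Step 2: Count runs R = 9.
Step 3: Under H0 (random ordering), E[R] = 2*n_A*n_B/(n_A+n_B) + 1 = 2*6*6/12 + 1 = 7.0000.
        Var[R] = 2*n_A*n_B*(2*n_A*n_B - n_A - n_B) / ((n_A+n_B)^2 * (n_A+n_B-1)) = 4320/1584 = 2.7273.
        SD[R] = 1.6514.
Step 4: Continuity-corrected z = (R - 0.5 - E[R]) / SD[R] = (9 - 0.5 - 7.0000) / 1.6514 = 0.9083.
Step 5: Two-sided p-value via normal approximation = 2*(1 - Phi(|z|)) = 0.363722.
Step 6: alpha = 0.1. fail to reject H0.

R = 9, z = 0.9083, p = 0.363722, fail to reject H0.


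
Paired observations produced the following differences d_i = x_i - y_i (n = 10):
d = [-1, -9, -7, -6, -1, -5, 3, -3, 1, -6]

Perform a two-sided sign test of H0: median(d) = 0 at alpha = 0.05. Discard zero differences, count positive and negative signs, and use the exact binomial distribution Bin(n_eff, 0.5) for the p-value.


Step 1: Discard zero differences. Original n = 10; n_eff = number of nonzero differences = 10.
Nonzero differences (with sign): -1, -9, -7, -6, -1, -5, +3, -3, +1, -6
Step 2: Count signs: positive = 2, negative = 8.
Step 3: Under H0: P(positive) = 0.5, so the number of positives S ~ Bin(10, 0.5).
Step 4: Two-sided exact p-value = sum of Bin(10,0.5) probabilities at or below the observed probability = 0.109375.
Step 5: alpha = 0.05. fail to reject H0.

n_eff = 10, pos = 2, neg = 8, p = 0.109375, fail to reject H0.
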